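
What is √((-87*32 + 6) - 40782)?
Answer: 66*I*√10 ≈ 208.71*I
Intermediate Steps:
√((-87*32 + 6) - 40782) = √((-2784 + 6) - 40782) = √(-2778 - 40782) = √(-43560) = 66*I*√10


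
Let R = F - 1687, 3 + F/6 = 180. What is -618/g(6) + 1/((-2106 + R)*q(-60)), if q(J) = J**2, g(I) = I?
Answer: -1012654801/9831600 ≈ -103.00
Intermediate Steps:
F = 1062 (F = -18 + 6*180 = -18 + 1080 = 1062)
R = -625 (R = 1062 - 1687 = -625)
-618/g(6) + 1/((-2106 + R)*q(-60)) = -618/6 + 1/((-2106 - 625)*((-60)**2)) = -618*1/6 + 1/(-2731*3600) = -103 - 1/2731*1/3600 = -103 - 1/9831600 = -1012654801/9831600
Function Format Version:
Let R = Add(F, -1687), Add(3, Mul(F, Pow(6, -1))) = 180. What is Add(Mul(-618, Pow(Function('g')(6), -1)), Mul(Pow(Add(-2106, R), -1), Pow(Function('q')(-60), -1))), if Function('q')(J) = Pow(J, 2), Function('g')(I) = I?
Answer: Rational(-1012654801, 9831600) ≈ -103.00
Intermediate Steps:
F = 1062 (F = Add(-18, Mul(6, 180)) = Add(-18, 1080) = 1062)
R = -625 (R = Add(1062, -1687) = -625)
Add(Mul(-618, Pow(Function('g')(6), -1)), Mul(Pow(Add(-2106, R), -1), Pow(Function('q')(-60), -1))) = Add(Mul(-618, Pow(6, -1)), Mul(Pow(Add(-2106, -625), -1), Pow(Pow(-60, 2), -1))) = Add(Mul(-618, Rational(1, 6)), Mul(Pow(-2731, -1), Pow(3600, -1))) = Add(-103, Mul(Rational(-1, 2731), Rational(1, 3600))) = Add(-103, Rational(-1, 9831600)) = Rational(-1012654801, 9831600)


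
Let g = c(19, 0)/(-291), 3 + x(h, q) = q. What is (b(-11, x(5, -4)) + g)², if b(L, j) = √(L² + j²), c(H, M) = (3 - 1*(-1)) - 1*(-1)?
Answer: 14395795/84681 - 10*√170/291 ≈ 169.55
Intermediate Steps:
c(H, M) = 5 (c(H, M) = (3 + 1) + 1 = 4 + 1 = 5)
x(h, q) = -3 + q
g = -5/291 (g = 5/(-291) = 5*(-1/291) = -5/291 ≈ -0.017182)
(b(-11, x(5, -4)) + g)² = (√((-11)² + (-3 - 4)²) - 5/291)² = (√(121 + (-7)²) - 5/291)² = (√(121 + 49) - 5/291)² = (√170 - 5/291)² = (-5/291 + √170)²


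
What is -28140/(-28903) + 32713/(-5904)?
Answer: -111337897/24377616 ≈ -4.5672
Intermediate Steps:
-28140/(-28903) + 32713/(-5904) = -28140*(-1/28903) + 32713*(-1/5904) = 4020/4129 - 32713/5904 = -111337897/24377616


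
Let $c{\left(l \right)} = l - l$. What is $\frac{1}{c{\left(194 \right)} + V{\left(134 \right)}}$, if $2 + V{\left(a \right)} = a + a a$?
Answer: $\frac{1}{18088} \approx 5.5285 \cdot 10^{-5}$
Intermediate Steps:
$c{\left(l \right)} = 0$
$V{\left(a \right)} = -2 + a + a^{2}$ ($V{\left(a \right)} = -2 + \left(a + a a\right) = -2 + \left(a + a^{2}\right) = -2 + a + a^{2}$)
$\frac{1}{c{\left(194 \right)} + V{\left(134 \right)}} = \frac{1}{0 + \left(-2 + 134 + 134^{2}\right)} = \frac{1}{0 + \left(-2 + 134 + 17956\right)} = \frac{1}{0 + 18088} = \frac{1}{18088}$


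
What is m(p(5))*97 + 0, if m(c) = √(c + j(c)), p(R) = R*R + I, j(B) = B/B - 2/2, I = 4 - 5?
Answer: 194*√6 ≈ 475.20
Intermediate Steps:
I = -1
j(B) = 0 (j(B) = 1 - 2*½ = 1 - 1 = 0)
p(R) = -1 + R² (p(R) = R*R - 1 = R² - 1 = -1 + R²)
m(c) = √c (m(c) = √(c + 0) = √c)
m(p(5))*97 + 0 = √(-1 + 5²)*97 + 0 = √(-1 + 25)*97 + 0 = √24*97 + 0 = (2*√6)*97 + 0 = 194*√6 + 0 = 194*√6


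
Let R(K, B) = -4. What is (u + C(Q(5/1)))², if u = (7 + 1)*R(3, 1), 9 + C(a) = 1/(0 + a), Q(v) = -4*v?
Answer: 674041/400 ≈ 1685.1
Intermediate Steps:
C(a) = -9 + 1/a (C(a) = -9 + 1/(0 + a) = -9 + 1/a)
u = -32 (u = (7 + 1)*(-4) = 8*(-4) = -32)
(u + C(Q(5/1)))² = (-32 + (-9 + 1/(-20/1)))² = (-32 + (-9 + 1/(-20)))² = (-32 + (-9 - 1/20))² = (-32 - 181/20)² = (-821/20)² = 674041/400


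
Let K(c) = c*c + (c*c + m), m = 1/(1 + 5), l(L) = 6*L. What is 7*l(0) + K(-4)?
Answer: 193/6 ≈ 32.167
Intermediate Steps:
m = ⅙ (m = 1/6 = ⅙ ≈ 0.16667)
K(c) = ⅙ + 2*c² (K(c) = c*c + (c*c + ⅙) = c² + (c² + ⅙) = c² + (⅙ + c²) = ⅙ + 2*c²)
7*l(0) + K(-4) = 7*(6*0) + (⅙ + 2*(-4)²) = 7*0 + (⅙ + 2*16) = 0 + (⅙ + 32) = 0 + 193/6 = 193/6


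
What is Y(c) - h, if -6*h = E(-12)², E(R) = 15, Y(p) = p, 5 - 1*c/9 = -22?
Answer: 561/2 ≈ 280.50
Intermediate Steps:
c = 243 (c = 45 - 9*(-22) = 45 + 198 = 243)
h = -75/2 (h = -⅙*15² = -⅙*225 = -75/2 ≈ -37.500)
Y(c) - h = 243 - 1*(-75/2) = 243 + 75/2 = 561/2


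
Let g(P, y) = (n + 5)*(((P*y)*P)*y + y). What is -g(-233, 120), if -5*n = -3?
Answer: -4377865632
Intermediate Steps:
n = ⅗ (n = -⅕*(-3) = ⅗ ≈ 0.60000)
g(P, y) = 28*y/5 + 28*P²*y²/5 (g(P, y) = (⅗ + 5)*(((P*y)*P)*y + y) = 28*((y*P²)*y + y)/5 = 28*(P²*y² + y)/5 = 28*(y + P²*y²)/5 = 28*y/5 + 28*P²*y²/5)
-g(-233, 120) = -28*120*(1 + 120*(-233)²)/5 = -28*120*(1 + 120*54289)/5 = -28*120*(1 + 6514680)/5 = -28*120*6514681/5 = -1*4377865632 = -4377865632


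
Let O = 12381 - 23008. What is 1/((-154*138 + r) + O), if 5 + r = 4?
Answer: -1/31880 ≈ -3.1368e-5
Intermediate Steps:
r = -1 (r = -5 + 4 = -1)
O = -10627
1/((-154*138 + r) + O) = 1/((-154*138 - 1) - 10627) = 1/((-21252 - 1) - 10627) = 1/(-21253 - 10627) = 1/(-31880) = -1/31880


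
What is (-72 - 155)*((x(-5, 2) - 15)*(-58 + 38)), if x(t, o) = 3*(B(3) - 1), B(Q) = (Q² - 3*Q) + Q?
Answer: -40860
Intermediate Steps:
B(Q) = Q² - 2*Q
x(t, o) = 6 (x(t, o) = 3*(3*(-2 + 3) - 1) = 3*(3*1 - 1) = 3*(3 - 1) = 3*2 = 6)
(-72 - 155)*((x(-5, 2) - 15)*(-58 + 38)) = (-72 - 155)*((6 - 15)*(-58 + 38)) = -(-2043)*(-20) = -227*180 = -40860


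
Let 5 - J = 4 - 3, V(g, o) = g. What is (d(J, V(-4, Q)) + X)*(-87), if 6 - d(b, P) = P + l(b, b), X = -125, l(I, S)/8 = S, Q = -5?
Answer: 12789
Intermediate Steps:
l(I, S) = 8*S
J = 4 (J = 5 - (4 - 3) = 5 - 1*1 = 5 - 1 = 4)
d(b, P) = 6 - P - 8*b (d(b, P) = 6 - (P + 8*b) = 6 + (-P - 8*b) = 6 - P - 8*b)
(d(J, V(-4, Q)) + X)*(-87) = ((6 - 1*(-4) - 8*4) - 125)*(-87) = ((6 + 4 - 32) - 125)*(-87) = (-22 - 125)*(-87) = -147*(-87) = 12789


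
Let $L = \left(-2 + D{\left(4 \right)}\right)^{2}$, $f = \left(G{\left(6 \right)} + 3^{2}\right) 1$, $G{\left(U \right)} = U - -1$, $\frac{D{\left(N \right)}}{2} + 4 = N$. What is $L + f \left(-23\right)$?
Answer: $-364$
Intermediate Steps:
$D{\left(N \right)} = -8 + 2 N$
$G{\left(U \right)} = 1 + U$ ($G{\left(U \right)} = U + 1 = 1 + U$)
$f = 16$ ($f = \left(\left(1 + 6\right) + 3^{2}\right) 1 = \left(7 + 9\right) 1 = 16 \cdot 1 = 16$)
$L = 4$ ($L = \left(-2 + \left(-8 + 2 \cdot 4\right)\right)^{2} = \left(-2 + \left(-8 + 8\right)\right)^{2} = \left(-2 + 0\right)^{2} = \left(-2\right)^{2} = 4$)
$L + f \left(-23\right) = 4 + 16 \left(-23\right) = 4 - 368 = -364$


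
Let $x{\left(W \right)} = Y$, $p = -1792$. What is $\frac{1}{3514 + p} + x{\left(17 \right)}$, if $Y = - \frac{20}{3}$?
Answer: $- \frac{11479}{1722} \approx -6.6661$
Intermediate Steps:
$Y = - \frac{20}{3}$ ($Y = \left(-20\right) \frac{1}{3} = - \frac{20}{3} \approx -6.6667$)
$x{\left(W \right)} = - \frac{20}{3}$
$\frac{1}{3514 + p} + x{\left(17 \right)} = \frac{1}{3514 - 1792} - \frac{20}{3} = \frac{1}{1722} - \frac{20}{3} = - \frac{11479}{1722}$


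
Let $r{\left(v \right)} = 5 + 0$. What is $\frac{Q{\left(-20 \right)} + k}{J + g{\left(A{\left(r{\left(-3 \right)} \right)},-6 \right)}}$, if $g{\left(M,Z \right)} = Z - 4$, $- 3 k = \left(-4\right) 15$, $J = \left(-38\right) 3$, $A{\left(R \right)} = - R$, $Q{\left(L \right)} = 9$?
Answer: $- \frac{29}{124} \approx -0.23387$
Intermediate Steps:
$r{\left(v \right)} = 5$
$J = -114$
$k = 20$ ($k = - \frac{\left(-4\right) 15}{3} = \left(- \frac{1}{3}\right) \left(-60\right) = 20$)
$g{\left(M,Z \right)} = -4 + Z$ ($g{\left(M,Z \right)} = Z - 4 = -4 + Z$)
$\frac{Q{\left(-20 \right)} + k}{J + g{\left(A{\left(r{\left(-3 \right)} \right)},-6 \right)}} = \frac{9 + 20}{-114 - 10} = \frac{29}{-114 - 10} = \frac{29}{-124} = 29 \left(- \frac{1}{124}\right) = - \frac{29}{124}$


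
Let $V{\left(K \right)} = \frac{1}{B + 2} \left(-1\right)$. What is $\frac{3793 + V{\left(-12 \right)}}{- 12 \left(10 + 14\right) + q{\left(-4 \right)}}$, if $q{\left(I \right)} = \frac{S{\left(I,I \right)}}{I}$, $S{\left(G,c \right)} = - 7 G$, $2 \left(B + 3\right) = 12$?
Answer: $- \frac{18964}{1475} \approx -12.857$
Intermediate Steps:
$B = 3$ ($B = -3 + \frac{1}{2} \cdot 12 = -3 + 6 = 3$)
$q{\left(I \right)} = -7$ ($q{\left(I \right)} = \frac{\left(-7\right) I}{I} = -7$)
$V{\left(K \right)} = - \frac{1}{5}$ ($V{\left(K \right)} = \frac{1}{3 + 2} \left(-1\right) = \frac{1}{5} \left(-1\right) = - \frac{1}{5}$)
$\frac{3793 + V{\left(-12 \right)}}{- 12 \left(10 + 14\right) + q{\left(-4 \right)}} = \frac{3793 - \frac{1}{5}}{- 12 \left(10 + 14\right) - 7} = \frac{18964}{5 \left(\left(-12\right) 24 - 7\right)} = \frac{18964}{5 \left(-288 - 7\right)} = \frac{18964}{5 \left(-295\right)} = \frac{18964}{5} \left(- \frac{1}{295}\right) = - \frac{18964}{1475}$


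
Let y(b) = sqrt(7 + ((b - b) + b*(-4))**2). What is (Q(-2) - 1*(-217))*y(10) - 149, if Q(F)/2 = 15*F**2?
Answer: -149 + 337*sqrt(1607) ≈ 13360.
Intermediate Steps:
Q(F) = 30*F**2 (Q(F) = 2*(15*F**2) = 30*F**2)
y(b) = sqrt(7 + 16*b**2) (y(b) = sqrt(7 + (0 - 4*b)**2) = sqrt(7 + (-4*b)**2) = sqrt(7 + 16*b**2))
(Q(-2) - 1*(-217))*y(10) - 149 = (30*(-2)**2 - 1*(-217))*sqrt(7 + 16*10**2) - 149 = (30*4 + 217)*sqrt(7 + 16*100) - 149 = (120 + 217)*sqrt(7 + 1600) - 149 = 337*sqrt(1607) - 149 = -149 + 337*sqrt(1607)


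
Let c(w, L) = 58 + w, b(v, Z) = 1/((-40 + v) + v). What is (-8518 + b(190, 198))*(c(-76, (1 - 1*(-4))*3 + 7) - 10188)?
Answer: 14778895257/170 ≈ 8.6935e+7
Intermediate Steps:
b(v, Z) = 1/(-40 + 2*v)
(-8518 + b(190, 198))*(c(-76, (1 - 1*(-4))*3 + 7) - 10188) = (-8518 + 1/(2*(-20 + 190)))*((58 - 76) - 10188) = (-8518 + (½)/170)*(-18 - 10188) = (-8518 + (½)*(1/170))*(-10206) = (-8518 + 1/340)*(-10206) = -2896119/340*(-10206) = 14778895257/170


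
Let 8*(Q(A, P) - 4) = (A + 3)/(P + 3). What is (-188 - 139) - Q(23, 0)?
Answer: -3985/12 ≈ -332.08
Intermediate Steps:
Q(A, P) = 4 + (3 + A)/(8*(3 + P)) (Q(A, P) = 4 + ((A + 3)/(P + 3))/8 = 4 + ((3 + A)/(3 + P))/8 = 4 + (3 + A)/(8*(3 + P)))
(-188 - 139) - Q(23, 0) = (-188 - 139) - (99 + 23 + 32*0)/(8*(3 + 0)) = -327 - (99 + 23 + 0)/(8*3) = -327 - 122/(8*3) = -327 - 1*61/12 = -327 - 61/12 = -3985/12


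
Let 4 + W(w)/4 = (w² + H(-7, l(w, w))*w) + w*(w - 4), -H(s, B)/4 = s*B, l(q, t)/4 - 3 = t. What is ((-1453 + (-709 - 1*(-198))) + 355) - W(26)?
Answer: -344377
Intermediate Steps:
l(q, t) = 12 + 4*t
H(s, B) = -4*B*s (H(s, B) = -4*s*B = -4*B*s)
W(w) = -16 + 4*w² + 4*w*(-4 + w) + 4*w*(336 + 112*w) (W(w) = -16 + 4*((w² + (-4*(12 + 4*w)*(-7))*w) + w*(w - 4)) = -16 + 4*((w² + (336 + 112*w)*w) + w*(-4 + w)) = -16 + 4*((w² + w*(336 + 112*w)) + w*(-4 + w)) = -16 + 4*(w² + w*(-4 + w) + w*(336 + 112*w)) = -16 + (4*w² + 4*w*(-4 + w) + 4*w*(336 + 112*w)) = -16 + 4*w² + 4*w*(-4 + w) + 4*w*(336 + 112*w))
((-1453 + (-709 - 1*(-198))) + 355) - W(26) = ((-1453 + (-709 - 1*(-198))) + 355) - (-16 + 456*26² + 1328*26) = ((-1453 + (-709 + 198)) + 355) - (-16 + 456*676 + 34528) = ((-1453 - 511) + 355) - (-16 + 308256 + 34528) = (-1964 + 355) - 1*342768 = -1609 - 342768 = -344377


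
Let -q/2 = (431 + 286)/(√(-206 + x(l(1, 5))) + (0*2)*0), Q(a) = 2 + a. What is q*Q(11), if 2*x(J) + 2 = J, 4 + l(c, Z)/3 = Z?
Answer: 6214*I*√822/137 ≈ 1300.4*I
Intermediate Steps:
l(c, Z) = -12 + 3*Z
x(J) = -1 + J/2
q = 478*I*√822/137 (q = -2*(431 + 286)/(√(-206 + (-1 + (-12 + 3*5)/2)) + (0*2)*0) = -1434/(√(-206 + (-1 + (-12 + 15)/2)) + 0*0) = -1434/(√(-206 + (-1 + (½)*3)) + 0) = -1434/(√(-206 + (-1 + 3/2)) + 0) = -1434/(√(-206 + ½) + 0) = -1434/(√(-411/2) + 0) = -1434/(I*√822/2 + 0) = -1434/(I*√822/2) = -1434*(-I*√822/411) = -(-478)*I*√822/137 = 478*I*√822/137 ≈ 100.03*I)
q*Q(11) = (478*I*√822/137)*(2 + 11) = (478*I*√822/137)*13 = 6214*I*√822/137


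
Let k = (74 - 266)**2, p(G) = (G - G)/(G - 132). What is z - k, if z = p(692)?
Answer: -36864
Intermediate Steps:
p(G) = 0 (p(G) = 0/(-132 + G) = 0)
z = 0
k = 36864 (k = (-192)**2 = 36864)
z - k = 0 - 1*36864 = 0 - 36864 = -36864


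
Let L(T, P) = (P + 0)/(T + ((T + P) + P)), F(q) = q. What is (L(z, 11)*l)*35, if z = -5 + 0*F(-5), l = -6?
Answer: -385/2 ≈ -192.50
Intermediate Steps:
z = -5 (z = -5 + 0*(-5) = -5 + 0 = -5)
L(T, P) = P/(2*P + 2*T) (L(T, P) = P/(T + ((P + T) + P)) = P/(T + (T + 2*P)) = P/(2*P + 2*T))
(L(z, 11)*l)*35 = (((½)*11/(11 - 5))*(-6))*35 = (((½)*11/6)*(-6))*35 = (((½)*11*(⅙))*(-6))*35 = ((11/12)*(-6))*35 = -11/2*35 = -385/2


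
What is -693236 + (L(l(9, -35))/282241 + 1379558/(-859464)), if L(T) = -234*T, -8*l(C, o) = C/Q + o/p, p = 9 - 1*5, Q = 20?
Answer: -840813954162601573/1212879894120 ≈ -6.9324e+5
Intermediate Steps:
p = 4 (p = 9 - 5 = 4)
l(C, o) = -o/32 - C/160 (l(C, o) = -(C/20 + o/4)/8 = -(o/4 + C/20)/8 = -o/32 - C/160)
-693236 + (L(l(9, -35))/282241 + 1379558/(-859464)) = -693236 + (-234*(-1/32*(-35) - 1/160*9)/282241 + 1379558/(-859464)) = -693236 + (-234*(35/32 - 9/160)*(1/282241) + 1379558*(-1/859464)) = -693236 + (-234*83/80*(1/282241) - 689779/429732) = -693236 + (-9711/40*1/282241 - 689779/429732) = -693236 + (-9711/11289640 - 689779/429732) = -693236 - 1947882429253/1212879894120 = -840813954162601573/1212879894120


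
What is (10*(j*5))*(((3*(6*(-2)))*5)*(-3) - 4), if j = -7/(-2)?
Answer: 93800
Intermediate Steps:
j = 7/2 (j = -7*(-1/2) = 7/2 ≈ 3.5000)
(10*(j*5))*(((3*(6*(-2)))*5)*(-3) - 4) = (10*((7/2)*5))*(((3*(6*(-2)))*5)*(-3) - 4) = (10*(35/2))*(((3*(-12))*5)*(-3) - 4) = 175*(-36*5*(-3) - 4) = 175*(-180*(-3) - 4) = 175*(540 - 4) = 175*536 = 93800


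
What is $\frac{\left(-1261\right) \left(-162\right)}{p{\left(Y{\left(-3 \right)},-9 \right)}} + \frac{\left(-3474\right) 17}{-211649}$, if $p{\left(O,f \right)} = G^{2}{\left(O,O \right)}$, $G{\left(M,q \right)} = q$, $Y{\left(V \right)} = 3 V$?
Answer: $\frac{533837836}{211649} \approx 2522.3$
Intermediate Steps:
$p{\left(O,f \right)} = O^{2}$
$\frac{\left(-1261\right) \left(-162\right)}{p{\left(Y{\left(-3 \right)},-9 \right)}} + \frac{\left(-3474\right) 17}{-211649} = \frac{\left(-1261\right) \left(-162\right)}{\left(3 \left(-3\right)\right)^{2}} + \frac{\left(-3474\right) 17}{-211649} = \frac{204282}{\left(-9\right)^{2}} - - \frac{59058}{211649} = \frac{204282}{81} + \frac{59058}{211649} = 204282 \cdot \frac{1}{81} + \frac{59058}{211649} = 2522 + \frac{59058}{211649} = \frac{533837836}{211649}$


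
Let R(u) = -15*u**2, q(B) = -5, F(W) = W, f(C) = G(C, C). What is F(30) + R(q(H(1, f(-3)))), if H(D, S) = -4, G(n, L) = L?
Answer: -345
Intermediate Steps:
f(C) = C
F(30) + R(q(H(1, f(-3)))) = 30 - 15*(-5)**2 = 30 - 15*25 = 30 - 375 = -345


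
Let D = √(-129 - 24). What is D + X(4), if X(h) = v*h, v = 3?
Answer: 12 + 3*I*√17 ≈ 12.0 + 12.369*I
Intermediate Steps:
X(h) = 3*h
D = 3*I*√17 (D = √(-153) = 3*I*√17 ≈ 12.369*I)
D + X(4) = 3*I*√17 + 3*4 = 3*I*√17 + 12 = 12 + 3*I*√17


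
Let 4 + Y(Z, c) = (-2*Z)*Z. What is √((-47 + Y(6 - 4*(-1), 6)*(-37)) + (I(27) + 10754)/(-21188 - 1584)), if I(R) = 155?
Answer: √972375006059/11386 ≈ 86.606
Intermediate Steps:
Y(Z, c) = -4 - 2*Z² (Y(Z, c) = -4 + (-2*Z)*Z = -4 - 2*Z²)
√((-47 + Y(6 - 4*(-1), 6)*(-37)) + (I(27) + 10754)/(-21188 - 1584)) = √((-47 + (-4 - 2*(6 - 4*(-1))²)*(-37)) + (155 + 10754)/(-21188 - 1584)) = √((-47 + (-4 - 2*(6 + 4)²)*(-37)) + 10909/(-22772)) = √((-47 + (-4 - 2*10²)*(-37)) + 10909*(-1/22772)) = √((-47 + (-4 - 2*100)*(-37)) - 10909/22772) = √((-47 + (-4 - 200)*(-37)) - 10909/22772) = √((-47 - 204*(-37)) - 10909/22772) = √((-47 + 7548) - 10909/22772) = √(7501 - 10909/22772) = √(170801863/22772) = √972375006059/11386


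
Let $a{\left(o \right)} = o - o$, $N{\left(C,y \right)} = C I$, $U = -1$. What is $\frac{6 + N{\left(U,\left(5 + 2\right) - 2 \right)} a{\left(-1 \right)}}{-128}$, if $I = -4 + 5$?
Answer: $- \frac{3}{64} \approx -0.046875$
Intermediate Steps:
$I = 1$
$N{\left(C,y \right)} = C$ ($N{\left(C,y \right)} = C 1 = C$)
$a{\left(o \right)} = 0$
$\frac{6 + N{\left(U,\left(5 + 2\right) - 2 \right)} a{\left(-1 \right)}}{-128} = \frac{6 - 0}{-128} = \left(6 + 0\right) \left(- \frac{1}{128}\right) = 6 \left(- \frac{1}{128}\right) = - \frac{3}{64}$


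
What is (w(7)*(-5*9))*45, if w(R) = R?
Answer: -14175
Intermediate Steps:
(w(7)*(-5*9))*45 = (7*(-5*9))*45 = (7*(-45))*45 = -315*45 = -14175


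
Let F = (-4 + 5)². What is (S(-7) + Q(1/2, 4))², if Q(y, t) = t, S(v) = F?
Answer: 25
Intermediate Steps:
F = 1 (F = 1² = 1)
S(v) = 1
(S(-7) + Q(1/2, 4))² = (1 + 4)² = 5² = 25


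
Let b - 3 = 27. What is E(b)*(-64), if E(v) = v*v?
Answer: -57600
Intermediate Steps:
b = 30 (b = 3 + 27 = 30)
E(v) = v**2
E(b)*(-64) = 30**2*(-64) = 900*(-64) = -57600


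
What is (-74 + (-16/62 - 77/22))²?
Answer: 23242041/3844 ≈ 6046.3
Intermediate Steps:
(-74 + (-16/62 - 77/22))² = (-74 + (-16*1/62 - 77*1/22))² = (-74 + (-8/31 - 7/2))² = (-74 - 233/62)² = (-4821/62)² = 23242041/3844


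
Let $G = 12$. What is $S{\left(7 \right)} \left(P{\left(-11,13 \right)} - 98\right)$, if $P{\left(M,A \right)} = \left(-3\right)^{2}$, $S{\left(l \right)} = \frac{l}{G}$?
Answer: $- \frac{623}{12} \approx -51.917$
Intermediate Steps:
$S{\left(l \right)} = \frac{l}{12}$
$P{\left(M,A \right)} = 9$
$S{\left(7 \right)} \left(P{\left(-11,13 \right)} - 98\right) = \frac{1}{12} \cdot 7 \left(9 - 98\right) = \frac{7}{12} \left(-89\right) = - \frac{623}{12}$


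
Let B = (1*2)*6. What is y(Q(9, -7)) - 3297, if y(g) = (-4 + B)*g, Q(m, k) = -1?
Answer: -3305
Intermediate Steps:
B = 12 (B = 2*6 = 12)
y(g) = 8*g (y(g) = (-4 + 12)*g = 8*g)
y(Q(9, -7)) - 3297 = 8*(-1) - 3297 = -8 - 3297 = -3305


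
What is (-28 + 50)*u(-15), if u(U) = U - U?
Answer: 0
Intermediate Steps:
u(U) = 0
(-28 + 50)*u(-15) = (-28 + 50)*0 = 22*0 = 0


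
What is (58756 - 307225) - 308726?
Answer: -557195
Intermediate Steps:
(58756 - 307225) - 308726 = -248469 - 308726 = -557195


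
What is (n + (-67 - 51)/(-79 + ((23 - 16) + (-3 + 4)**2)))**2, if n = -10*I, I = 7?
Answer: 23541904/5041 ≈ 4670.1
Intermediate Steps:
n = -70 (n = -10*7 = -70)
(n + (-67 - 51)/(-79 + ((23 - 16) + (-3 + 4)**2)))**2 = (-70 + (-67 - 51)/(-79 + ((23 - 16) + (-3 + 4)**2)))**2 = (-70 - 118/(-79 + (7 + 1**2)))**2 = (-70 - 118/(-79 + (7 + 1)))**2 = (-70 - 118/(-79 + 8))**2 = (-70 - 118/(-71))**2 = (-70 - 118*(-1/71))**2 = (-70 + 118/71)**2 = (-4852/71)**2 = 23541904/5041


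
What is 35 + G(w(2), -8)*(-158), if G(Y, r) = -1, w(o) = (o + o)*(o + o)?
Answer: 193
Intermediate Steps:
w(o) = 4*o² (w(o) = (2*o)*(2*o) = 4*o²)
35 + G(w(2), -8)*(-158) = 35 - 1*(-158) = 35 + 158 = 193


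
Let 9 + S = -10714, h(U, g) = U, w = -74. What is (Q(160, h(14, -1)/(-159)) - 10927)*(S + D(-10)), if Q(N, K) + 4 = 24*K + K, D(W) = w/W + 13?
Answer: 93025875427/795 ≈ 1.1701e+8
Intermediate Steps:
D(W) = 13 - 74/W (D(W) = -74/W + 13 = 13 - 74/W)
S = -10723 (S = -9 - 10714 = -10723)
Q(N, K) = -4 + 25*K (Q(N, K) = -4 + (24*K + K) = -4 + 25*K)
(Q(160, h(14, -1)/(-159)) - 10927)*(S + D(-10)) = ((-4 + 25*(14/(-159))) - 10927)*(-10723 + (13 - 74/(-10))) = ((-4 + 25*(14*(-1/159))) - 10927)*(-10723 + (13 - 74*(-⅒))) = ((-4 + 25*(-14/159)) - 10927)*(-10723 + (13 + 37/5)) = ((-4 - 350/159) - 10927)*(-10723 + 102/5) = (-986/159 - 10927)*(-53513/5) = -1738379/159*(-53513/5) = 93025875427/795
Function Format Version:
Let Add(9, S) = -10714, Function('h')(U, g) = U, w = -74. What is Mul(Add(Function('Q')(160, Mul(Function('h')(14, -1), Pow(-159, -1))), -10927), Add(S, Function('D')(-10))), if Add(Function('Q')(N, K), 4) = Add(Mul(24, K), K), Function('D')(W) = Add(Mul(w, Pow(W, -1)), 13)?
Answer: Rational(93025875427, 795) ≈ 1.1701e+8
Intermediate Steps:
Function('D')(W) = Add(13, Mul(-74, Pow(W, -1))) (Function('D')(W) = Add(Mul(-74, Pow(W, -1)), 13) = Add(13, Mul(-74, Pow(W, -1))))
S = -10723 (S = Add(-9, -10714) = -10723)
Function('Q')(N, K) = Add(-4, Mul(25, K)) (Function('Q')(N, K) = Add(-4, Add(Mul(24, K), K)) = Add(-4, Mul(25, K)))
Mul(Add(Function('Q')(160, Mul(Function('h')(14, -1), Pow(-159, -1))), -10927), Add(S, Function('D')(-10))) = Mul(Add(Add(-4, Mul(25, Mul(14, Pow(-159, -1)))), -10927), Add(-10723, Add(13, Mul(-74, Pow(-10, -1))))) = Mul(Add(Add(-4, Mul(25, Mul(14, Rational(-1, 159)))), -10927), Add(-10723, Add(13, Mul(-74, Rational(-1, 10))))) = Mul(Add(Add(-4, Mul(25, Rational(-14, 159))), -10927), Add(-10723, Add(13, Rational(37, 5)))) = Mul(Add(Add(-4, Rational(-350, 159)), -10927), Add(-10723, Rational(102, 5))) = Mul(Add(Rational(-986, 159), -10927), Rational(-53513, 5)) = Mul(Rational(-1738379, 159), Rational(-53513, 5)) = Rational(93025875427, 795)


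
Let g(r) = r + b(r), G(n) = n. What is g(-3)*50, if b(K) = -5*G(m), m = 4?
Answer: -1150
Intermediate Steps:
b(K) = -20 (b(K) = -5*4 = -20)
g(r) = -20 + r (g(r) = r - 20 = -20 + r)
g(-3)*50 = (-20 - 3)*50 = -23*50 = -1150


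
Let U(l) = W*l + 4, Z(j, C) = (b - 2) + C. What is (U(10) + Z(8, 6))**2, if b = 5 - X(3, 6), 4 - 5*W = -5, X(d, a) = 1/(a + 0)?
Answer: 34225/36 ≈ 950.69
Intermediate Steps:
X(d, a) = 1/a
W = 9/5 (W = 4/5 - 1/5*(-5) = 4/5 + 1 = 9/5 ≈ 1.8000)
b = 29/6 (b = 5 - 1/6 = 29/6 ≈ 4.8333)
Z(j, C) = 17/6 + C (Z(j, C) = (29/6 - 2) + C = 17/6 + C)
U(l) = 4 + 9*l/5 (U(l) = 9*l/5 + 4 = 4 + 9*l/5)
(U(10) + Z(8, 6))**2 = ((4 + (9/5)*10) + (17/6 + 6))**2 = ((4 + 18) + 53/6)**2 = (22 + 53/6)**2 = (185/6)**2 = 34225/36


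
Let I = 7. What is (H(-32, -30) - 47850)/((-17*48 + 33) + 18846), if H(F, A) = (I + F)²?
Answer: -47225/18063 ≈ -2.6145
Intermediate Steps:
H(F, A) = (7 + F)²
(H(-32, -30) - 47850)/((-17*48 + 33) + 18846) = ((7 - 32)² - 47850)/((-17*48 + 33) + 18846) = ((-25)² - 47850)/((-816 + 33) + 18846) = (625 - 47850)/(-783 + 18846) = -47225/18063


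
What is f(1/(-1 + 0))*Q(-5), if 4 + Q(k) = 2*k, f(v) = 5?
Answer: -70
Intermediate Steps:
Q(k) = -4 + 2*k
f(1/(-1 + 0))*Q(-5) = 5*(-4 + 2*(-5)) = 5*(-4 - 10) = 5*(-14) = -70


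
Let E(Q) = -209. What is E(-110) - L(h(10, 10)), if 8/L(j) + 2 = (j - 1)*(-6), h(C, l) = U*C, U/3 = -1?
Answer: -4808/23 ≈ -209.04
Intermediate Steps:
U = -3 (U = 3*(-1) = -3)
h(C, l) = -3*C
L(j) = 8/(4 - 6*j) (L(j) = 8/(-2 + (j - 1)*(-6)) = 8/(-2 + (-1 + j)*(-6)) = 8/(-2 + (6 - 6*j)) = 8/(4 - 6*j))
E(-110) - L(h(10, 10)) = -209 - (-4)/(-2 + 3*(-3*10)) = -209 - (-4)/(-2 + 3*(-30)) = -209 - (-4)/(-2 - 90) = -209 - (-4)/(-92) = -209 - (-4)*(-1)/92 = -209 - 1*1/23 = -209 - 1/23 = -4808/23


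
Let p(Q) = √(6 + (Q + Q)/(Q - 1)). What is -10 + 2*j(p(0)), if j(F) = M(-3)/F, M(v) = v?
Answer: -10 - √6 ≈ -12.449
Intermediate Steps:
p(Q) = √(6 + 2*Q/(-1 + Q)) (p(Q) = √(6 + (2*Q)/(-1 + Q)) = √(6 + 2*Q/(-1 + Q)))
j(F) = -3/F
-10 + 2*j(p(0)) = -10 + 2*(-3*√6/(6*√(-1/(-1 + 0)))) = -10 + 2*(-3*√6/(6*√(-1/(-1)))) = -10 + 2*(-3*√6/6) = -10 + 2*(-√6/2) = -10 - √6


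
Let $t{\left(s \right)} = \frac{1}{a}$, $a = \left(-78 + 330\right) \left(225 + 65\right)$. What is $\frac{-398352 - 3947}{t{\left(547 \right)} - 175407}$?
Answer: $\frac{29400010920}{12818743559} \approx 2.2935$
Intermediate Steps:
$a = 73080$ ($a = 252 \cdot 290 = 73080$)
$t{\left(s \right)} = \frac{1}{73080}$
$\frac{-398352 - 3947}{t{\left(547 \right)} - 175407} = \frac{-398352 - 3947}{\frac{1}{73080} - 175407} = - \frac{402299}{- \frac{12818743559}{73080}} = \left(-402299\right) \left(- \frac{73080}{12818743559}\right) = \frac{29400010920}{12818743559}$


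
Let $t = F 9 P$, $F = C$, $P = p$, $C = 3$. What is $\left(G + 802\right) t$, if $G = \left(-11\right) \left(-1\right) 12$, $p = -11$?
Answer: $-277398$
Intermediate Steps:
$P = -11$
$G = 132$ ($G = 11 \cdot 12 = 132$)
$F = 3$
$t = -297$ ($t = 3 \cdot 9 \left(-11\right) = 27 \left(-11\right) = -297$)
$\left(G + 802\right) t = \left(132 + 802\right) \left(-297\right) = 934 \left(-297\right) = -277398$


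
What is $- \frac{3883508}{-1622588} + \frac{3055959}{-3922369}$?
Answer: $\frac{233499749740}{144645201613} \approx 1.6143$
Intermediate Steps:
$- \frac{3883508}{-1622588} + \frac{3055959}{-3922369} = \left(-3883508\right) \left(- \frac{1}{1622588}\right) + 3055959 \left(- \frac{1}{3922369}\right) = \frac{970877}{405647} - \frac{3055959}{3922369} = \frac{233499749740}{144645201613}$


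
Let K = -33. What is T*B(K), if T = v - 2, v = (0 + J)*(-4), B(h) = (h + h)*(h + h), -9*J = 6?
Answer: 2904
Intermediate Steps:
J = -⅔ (J = -⅑*6 = -⅔ ≈ -0.66667)
B(h) = 4*h² (B(h) = (2*h)*(2*h) = 4*h²)
v = 8/3 (v = (0 - ⅔)*(-4) = -⅔*(-4) = 8/3 ≈ 2.6667)
T = ⅔ (T = 8/3 - 2 = ⅔ ≈ 0.66667)
T*B(K) = 2*(4*(-33)²)/3 = 2*(4*1089)/3 = (⅔)*4356 = 2904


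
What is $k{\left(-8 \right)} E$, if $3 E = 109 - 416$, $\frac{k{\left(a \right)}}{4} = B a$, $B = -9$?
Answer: $-29472$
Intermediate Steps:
$k{\left(a \right)} = - 36 a$ ($k{\left(a \right)} = 4 \left(- 9 a\right) = - 36 a$)
$E = - \frac{307}{3}$ ($E = \frac{109 - 416}{3} = \frac{1}{3} \left(-307\right) = - \frac{307}{3} \approx -102.33$)
$k{\left(-8 \right)} E = \left(-36\right) \left(-8\right) \left(- \frac{307}{3}\right) = 288 \left(- \frac{307}{3}\right) = -29472$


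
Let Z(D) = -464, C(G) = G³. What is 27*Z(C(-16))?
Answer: -12528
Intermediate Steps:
27*Z(C(-16)) = 27*(-464) = -12528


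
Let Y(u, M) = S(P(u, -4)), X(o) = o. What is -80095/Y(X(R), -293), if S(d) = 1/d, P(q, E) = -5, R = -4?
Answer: 400475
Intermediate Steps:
Y(u, M) = -⅕ (Y(u, M) = 1/(-5) = -⅕)
-80095/Y(X(R), -293) = -80095/(-⅕) = -80095*(-5) = 400475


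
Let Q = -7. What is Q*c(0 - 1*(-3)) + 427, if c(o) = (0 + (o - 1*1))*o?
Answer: 385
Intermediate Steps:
c(o) = o*(-1 + o) (c(o) = (0 + (o - 1))*o = (0 + (-1 + o))*o = (-1 + o)*o = o*(-1 + o))
Q*c(0 - 1*(-3)) + 427 = -7*(0 - 1*(-3))*(-1 + (0 - 1*(-3))) + 427 = -7*(0 + 3)*(-1 + (0 + 3)) + 427 = -21*(-1 + 3) + 427 = -21*2 + 427 = -7*6 + 427 = -42 + 427 = 385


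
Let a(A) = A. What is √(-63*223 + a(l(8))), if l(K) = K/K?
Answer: 4*I*√878 ≈ 118.52*I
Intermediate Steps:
l(K) = 1
√(-63*223 + a(l(8))) = √(-63*223 + 1) = √(-14049 + 1) = √(-14048) = 4*I*√878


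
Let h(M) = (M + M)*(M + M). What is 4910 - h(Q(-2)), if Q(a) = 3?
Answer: 4874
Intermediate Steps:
h(M) = 4*M**2 (h(M) = (2*M)*(2*M) = 4*M**2)
4910 - h(Q(-2)) = 4910 - 4*3**2 = 4910 - 4*9 = 4910 - 1*36 = 4910 - 36 = 4874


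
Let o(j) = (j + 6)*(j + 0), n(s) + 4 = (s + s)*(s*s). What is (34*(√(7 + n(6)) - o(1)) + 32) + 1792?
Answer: 1586 + 34*√435 ≈ 2295.1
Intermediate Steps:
n(s) = -4 + 2*s³ (n(s) = -4 + (s + s)*(s*s) = -4 + (2*s)*s² = -4 + 2*s³)
o(j) = j*(6 + j) (o(j) = (6 + j)*j = j*(6 + j))
(34*(√(7 + n(6)) - o(1)) + 32) + 1792 = (34*(√(7 + (-4 + 2*6³)) - (6 + 1)) + 32) + 1792 = (34*(√(7 + (-4 + 2*216)) - 7) + 32) + 1792 = (34*(√(7 + (-4 + 432)) - 1*7) + 32) + 1792 = (34*(√(7 + 428) - 7) + 32) + 1792 = (34*(√435 - 7) + 32) + 1792 = (34*(-7 + √435) + 32) + 1792 = ((-238 + 34*√435) + 32) + 1792 = (-206 + 34*√435) + 1792 = 1586 + 34*√435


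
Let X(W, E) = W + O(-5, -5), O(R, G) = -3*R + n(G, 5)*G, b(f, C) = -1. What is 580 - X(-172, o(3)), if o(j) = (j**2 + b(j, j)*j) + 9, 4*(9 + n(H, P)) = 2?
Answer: 1389/2 ≈ 694.50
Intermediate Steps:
n(H, P) = -17/2 (n(H, P) = -9 + (1/4)*2 = -9 + 1/2 = -17/2)
O(R, G) = -3*R - 17*G/2
o(j) = 9 + j**2 - j (o(j) = (j**2 - j) + 9 = 9 + j**2 - j)
X(W, E) = 115/2 + W (X(W, E) = W + (-3*(-5) - 17/2*(-5)) = W + (15 + 85/2) = W + 115/2 = 115/2 + W)
580 - X(-172, o(3)) = 580 - (115/2 - 172) = 580 - 1*(-229/2) = 580 + 229/2 = 1389/2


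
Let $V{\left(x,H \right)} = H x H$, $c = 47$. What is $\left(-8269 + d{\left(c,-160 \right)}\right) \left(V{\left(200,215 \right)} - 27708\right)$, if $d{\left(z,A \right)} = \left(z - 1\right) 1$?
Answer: $-75793792116$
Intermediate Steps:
$d{\left(z,A \right)} = -1 + z$ ($d{\left(z,A \right)} = \left(-1 + z\right) 1 = -1 + z$)
$V{\left(x,H \right)} = x H^{2}$
$\left(-8269 + d{\left(c,-160 \right)}\right) \left(V{\left(200,215 \right)} - 27708\right) = \left(-8269 + \left(-1 + 47\right)\right) \left(200 \cdot 215^{2} - 27708\right) = \left(-8269 + 46\right) \left(200 \cdot 46225 - 27708\right) = - 8223 \left(9245000 - 27708\right) = \left(-8223\right) 9217292 = -75793792116$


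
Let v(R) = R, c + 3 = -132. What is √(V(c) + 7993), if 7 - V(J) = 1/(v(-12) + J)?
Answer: √3528003/21 ≈ 89.443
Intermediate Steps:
c = -135 (c = -3 - 132 = -135)
V(J) = 7 - 1/(-12 + J)
√(V(c) + 7993) = √((-85 + 7*(-135))/(-12 - 135) + 7993) = √((-85 - 945)/(-147) + 7993) = √(-1/147*(-1030) + 7993) = √(1030/147 + 7993) = √(1176001/147) = √3528003/21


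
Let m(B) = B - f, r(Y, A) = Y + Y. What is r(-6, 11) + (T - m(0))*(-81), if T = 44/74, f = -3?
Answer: 6765/37 ≈ 182.84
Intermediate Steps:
T = 22/37 (T = 44*(1/74) = 22/37 ≈ 0.59459)
r(Y, A) = 2*Y
m(B) = 3 + B (m(B) = B - 1*(-3) = B + 3 = 3 + B)
r(-6, 11) + (T - m(0))*(-81) = 2*(-6) + (22/37 - (3 + 0))*(-81) = -12 + (22/37 - 1*3)*(-81) = -12 + (22/37 - 3)*(-81) = -12 - 89/37*(-81) = -12 + 7209/37 = 6765/37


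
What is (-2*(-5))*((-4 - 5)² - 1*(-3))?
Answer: 840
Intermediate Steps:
(-2*(-5))*((-4 - 5)² - 1*(-3)) = 10*((-9)² + 3) = 10*(81 + 3) = 10*84 = 840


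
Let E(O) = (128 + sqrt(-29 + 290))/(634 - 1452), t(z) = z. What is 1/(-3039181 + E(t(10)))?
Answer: -2033589052148/6180445527310634335 + 2454*sqrt(29)/6180445527310634335 ≈ -3.2904e-7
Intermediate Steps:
E(O) = -64/409 - 3*sqrt(29)/818 (E(O) = (128 + sqrt(261))/(-818) = (128 + 3*sqrt(29))*(-1/818) = -64/409 - 3*sqrt(29)/818)
1/(-3039181 + E(t(10))) = 1/(-3039181 + (-64/409 - 3*sqrt(29)/818)) = 1/(-1243025093/409 - 3*sqrt(29)/818)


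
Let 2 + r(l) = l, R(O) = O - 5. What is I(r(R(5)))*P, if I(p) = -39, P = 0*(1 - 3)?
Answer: 0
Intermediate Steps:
R(O) = -5 + O
r(l) = -2 + l
P = 0 (P = 0*(-2) = 0)
I(r(R(5)))*P = -39*0 = 0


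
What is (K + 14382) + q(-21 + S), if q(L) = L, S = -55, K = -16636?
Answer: -2330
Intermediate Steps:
(K + 14382) + q(-21 + S) = (-16636 + 14382) + (-21 - 55) = -2254 - 76 = -2330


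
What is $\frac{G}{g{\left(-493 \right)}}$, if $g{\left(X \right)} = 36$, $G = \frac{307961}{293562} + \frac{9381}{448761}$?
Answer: $\frac{46984930481}{1580870120184} \approx 0.029721$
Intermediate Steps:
$G = \frac{46984930481}{43913058894}$ ($G = 307961 \cdot \frac{1}{293562} + 9381 \cdot \frac{1}{448761} = \frac{307961}{293562} + \frac{3127}{149587} = \frac{46984930481}{43913058894} \approx 1.07$)
$\frac{G}{g{\left(-493 \right)}} = \frac{46984930481}{43913058894 \cdot 36} = \frac{46984930481}{43913058894} \cdot \frac{1}{36} = \frac{46984930481}{1580870120184}$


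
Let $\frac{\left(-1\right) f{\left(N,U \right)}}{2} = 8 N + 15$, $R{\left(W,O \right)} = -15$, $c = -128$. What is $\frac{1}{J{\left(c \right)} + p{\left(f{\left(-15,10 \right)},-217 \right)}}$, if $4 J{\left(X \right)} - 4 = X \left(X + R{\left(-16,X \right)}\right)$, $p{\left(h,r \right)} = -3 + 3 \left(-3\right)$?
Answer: $\frac{1}{4565} \approx 0.00021906$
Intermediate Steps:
$f{\left(N,U \right)} = -30 - 16 N$ ($f{\left(N,U \right)} = - 2 \left(8 N + 15\right) = - 2 \left(15 + 8 N\right) = -30 - 16 N$)
$p{\left(h,r \right)} = -12$ ($p{\left(h,r \right)} = -3 - 9 = -12$)
$J{\left(X \right)} = 1 + \frac{X \left(-15 + X\right)}{4}$ ($J{\left(X \right)} = 1 + \frac{X \left(X - 15\right)}{4} = 1 + \frac{X \left(-15 + X\right)}{4}$)
$\frac{1}{J{\left(c \right)} + p{\left(f{\left(-15,10 \right)},-217 \right)}} = \frac{1}{\left(1 - -480 + \frac{\left(-128\right)^{2}}{4}\right) - 12} = \frac{1}{\left(1 + 480 + \frac{1}{4} \cdot 16384\right) - 12} = \frac{1}{\left(1 + 480 + 4096\right) - 12} = \frac{1}{4577 - 12} = \frac{1}{4565}$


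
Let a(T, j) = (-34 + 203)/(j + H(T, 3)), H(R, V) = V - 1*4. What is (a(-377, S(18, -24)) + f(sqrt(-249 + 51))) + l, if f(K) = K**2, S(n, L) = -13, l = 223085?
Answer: 3120249/14 ≈ 2.2288e+5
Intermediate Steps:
H(R, V) = -4 + V (H(R, V) = V - 4 = -4 + V)
a(T, j) = 169/(-1 + j) (a(T, j) = (-34 + 203)/(j + (-4 + 3)) = 169/(j - 1) = 169/(-1 + j))
(a(-377, S(18, -24)) + f(sqrt(-249 + 51))) + l = (169/(-1 - 13) + (sqrt(-249 + 51))**2) + 223085 = (169/(-14) + (sqrt(-198))**2) + 223085 = (169*(-1/14) + (3*I*sqrt(22))**2) + 223085 = (-169/14 - 198) + 223085 = -2941/14 + 223085 = 3120249/14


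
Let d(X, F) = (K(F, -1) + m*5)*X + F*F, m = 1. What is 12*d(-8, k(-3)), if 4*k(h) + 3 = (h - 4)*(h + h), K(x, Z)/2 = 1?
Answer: 1875/4 ≈ 468.75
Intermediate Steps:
K(x, Z) = 2 (K(x, Z) = 2*1 = 2)
k(h) = -3/4 + h*(-4 + h)/2 (k(h) = -3/4 + ((h - 4)*(h + h))/4 = -3/4 + ((-4 + h)*(2*h))/4 = -3/4 + (2*h*(-4 + h))/4 = -3/4 + h*(-4 + h)/2)
d(X, F) = F**2 + 7*X (d(X, F) = (2 + 1*5)*X + F*F = (2 + 5)*X + F**2 = 7*X + F**2 = F**2 + 7*X)
12*d(-8, k(-3)) = 12*((-3/4 + (1/2)*(-3)**2 - 2*(-3))**2 + 7*(-8)) = 12*((-3/4 + (1/2)*9 + 6)**2 - 56) = 12*((-3/4 + 9/2 + 6)**2 - 56) = 12*((39/4)**2 - 56) = 12*(1521/16 - 56) = 12*(625/16) = 1875/4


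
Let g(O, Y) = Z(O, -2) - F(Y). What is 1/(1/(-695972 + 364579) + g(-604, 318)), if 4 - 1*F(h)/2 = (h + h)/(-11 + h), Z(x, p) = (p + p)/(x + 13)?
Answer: -60126951741/231483494225 ≈ -0.25975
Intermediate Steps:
Z(x, p) = 2*p/(13 + x) (Z(x, p) = (2*p)/(13 + x) = 2*p/(13 + x))
F(h) = 8 - 4*h/(-11 + h) (F(h) = 8 - 2*(h + h)/(-11 + h) = 8 - 2*2*h/(-11 + h) = 8 - 4*h/(-11 + h))
g(O, Y) = -4/(13 + O) - 4*(-22 + Y)/(-11 + Y) (g(O, Y) = 2*(-2)/(13 + O) - 4*(-22 + Y)/(-11 + Y) = -4/(13 + O) - 4*(-22 + Y)/(-11 + Y))
1/(1/(-695972 + 364579) + g(-604, 318)) = 1/(1/(-695972 + 364579) + 4*(11 - 1*318 + (13 - 604)*(22 - 1*318))/((-11 + 318)*(13 - 604))) = 1/(1/(-331393) + 4*(11 - 318 - 591*(22 - 318))/(307*(-591))) = 1/(-1/331393 + 4*(1/307)*(-1/591)*(11 - 318 - 591*(-296))) = 1/(-1/331393 + 4*(1/307)*(-1/591)*(11 - 318 + 174936)) = 1/(-1/331393 + 4*(1/307)*(-1/591)*174629) = 1/(-1/331393 - 698516/181437) = 1/(-231483494225/60126951741) = -60126951741/231483494225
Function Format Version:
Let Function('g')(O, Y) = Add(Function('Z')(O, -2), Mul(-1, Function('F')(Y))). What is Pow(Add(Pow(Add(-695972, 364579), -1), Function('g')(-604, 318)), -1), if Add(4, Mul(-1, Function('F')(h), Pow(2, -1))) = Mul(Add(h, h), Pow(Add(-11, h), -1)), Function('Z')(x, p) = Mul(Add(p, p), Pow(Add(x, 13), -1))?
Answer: Rational(-60126951741, 231483494225) ≈ -0.25975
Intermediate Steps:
Function('Z')(x, p) = Mul(2, p, Pow(Add(13, x), -1)) (Function('Z')(x, p) = Mul(Mul(2, p), Pow(Add(13, x), -1)) = Mul(2, p, Pow(Add(13, x), -1)))
Function('F')(h) = Add(8, Mul(-4, h, Pow(Add(-11, h), -1))) (Function('F')(h) = Add(8, Mul(-2, Mul(Add(h, h), Pow(Add(-11, h), -1)))) = Add(8, Mul(-2, Mul(Mul(2, h), Pow(Add(-11, h), -1)))) = Add(8, Mul(-2, Mul(2, h, Pow(Add(-11, h), -1)))) = Add(8, Mul(-4, h, Pow(Add(-11, h), -1))))
Function('g')(O, Y) = Add(Mul(-4, Pow(Add(13, O), -1)), Mul(-4, Pow(Add(-11, Y), -1), Add(-22, Y))) (Function('g')(O, Y) = Add(Mul(2, -2, Pow(Add(13, O), -1)), Mul(-1, Mul(4, Pow(Add(-11, Y), -1), Add(-22, Y)))) = Add(Mul(-4, Pow(Add(13, O), -1)), Mul(-4, Pow(Add(-11, Y), -1), Add(-22, Y))))
Pow(Add(Pow(Add(-695972, 364579), -1), Function('g')(-604, 318)), -1) = Pow(Add(Pow(Add(-695972, 364579), -1), Mul(4, Pow(Add(-11, 318), -1), Pow(Add(13, -604), -1), Add(11, Mul(-1, 318), Mul(Add(13, -604), Add(22, Mul(-1, 318)))))), -1) = Pow(Add(Pow(-331393, -1), Mul(4, Pow(307, -1), Pow(-591, -1), Add(11, -318, Mul(-591, Add(22, -318))))), -1) = Pow(Add(Rational(-1, 331393), Mul(4, Rational(1, 307), Rational(-1, 591), Add(11, -318, Mul(-591, -296)))), -1) = Pow(Add(Rational(-1, 331393), Mul(4, Rational(1, 307), Rational(-1, 591), Add(11, -318, 174936))), -1) = Pow(Add(Rational(-1, 331393), Mul(4, Rational(1, 307), Rational(-1, 591), 174629)), -1) = Pow(Add(Rational(-1, 331393), Rational(-698516, 181437)), -1) = Pow(Rational(-231483494225, 60126951741), -1) = Rational(-60126951741, 231483494225)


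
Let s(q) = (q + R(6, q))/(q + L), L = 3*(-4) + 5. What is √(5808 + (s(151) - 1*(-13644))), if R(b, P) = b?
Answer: √2801245/12 ≈ 139.47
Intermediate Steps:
L = -7 (L = -12 + 5 = -7)
s(q) = (6 + q)/(-7 + q) (s(q) = (q + 6)/(q - 7) = (6 + q)/(-7 + q))
√(5808 + (s(151) - 1*(-13644))) = √(5808 + ((6 + 151)/(-7 + 151) - 1*(-13644))) = √(5808 + (157/144 + 13644)) = √(5808 + 1964893/144) = √(2801245/144) = √2801245/12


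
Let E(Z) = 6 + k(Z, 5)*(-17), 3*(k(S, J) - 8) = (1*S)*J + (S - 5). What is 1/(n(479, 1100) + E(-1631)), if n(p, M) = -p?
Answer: 3/164620 ≈ 1.8224e-5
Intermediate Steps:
k(S, J) = 19/3 + S/3 + J*S/3 (k(S, J) = 8 + ((1*S)*J + (S - 5))/3 = 8 + (S*J + (-5 + S))/3 = 8 + (J*S + (-5 + S))/3 = 8 + (-5 + S + J*S)/3 = 8 + (-5/3 + S/3 + J*S/3) = 19/3 + S/3 + J*S/3)
E(Z) = -305/3 - 34*Z (E(Z) = 6 + (19/3 + Z/3 + (⅓)*5*Z)*(-17) = 6 + (19/3 + Z/3 + 5*Z/3)*(-17) = 6 + (19/3 + 2*Z)*(-17) = 6 + (-323/3 - 34*Z) = -305/3 - 34*Z)
1/(n(479, 1100) + E(-1631)) = 1/(-1*479 + (-305/3 - 34*(-1631))) = 1/(-479 + (-305/3 + 55454)) = 1/(-479 + 166057/3) = 1/(164620/3) = 3/164620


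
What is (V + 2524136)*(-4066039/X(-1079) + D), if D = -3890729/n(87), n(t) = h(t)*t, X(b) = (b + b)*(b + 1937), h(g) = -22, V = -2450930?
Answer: 16062458695059/107822 ≈ 1.4897e+8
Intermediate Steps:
X(b) = 2*b*(1937 + b) (X(b) = (2*b)*(1937 + b) = 2*b*(1937 + b))
n(t) = -22*t
D = 3890729/1914 (D = -3890729/((-22*87)) = -3890729/(-1914) = -3890729*(-1/1914) = 3890729/1914 ≈ 2032.8)
(V + 2524136)*(-4066039/X(-1079) + D) = (-2450930 + 2524136)*(-4066039*(-1/(2158*(1937 - 1079))) + 3890729/1914) = 73206*(-4066039/(2*(-1079)*858) + 3890729/1914) = 73206*(-4066039/(-1851564) + 3890729/1914) = 73206*(-4066039*(-1/1851564) + 3890729/1914) = 73206*(4066039/1851564 + 3890729/1914) = 73206*(109268426497/53695356) = 16062458695059/107822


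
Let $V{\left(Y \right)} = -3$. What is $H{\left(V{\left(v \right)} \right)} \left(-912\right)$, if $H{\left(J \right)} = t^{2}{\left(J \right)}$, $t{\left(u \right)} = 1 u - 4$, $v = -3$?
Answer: $-44688$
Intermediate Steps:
$t{\left(u \right)} = -4 + u$ ($t{\left(u \right)} = u - 4 = -4 + u$)
$H{\left(J \right)} = \left(-4 + J\right)^{2}$
$H{\left(V{\left(v \right)} \right)} \left(-912\right) = \left(-4 - 3\right)^{2} \left(-912\right) = \left(-7\right)^{2} \left(-912\right) = 49 \left(-912\right) = -44688$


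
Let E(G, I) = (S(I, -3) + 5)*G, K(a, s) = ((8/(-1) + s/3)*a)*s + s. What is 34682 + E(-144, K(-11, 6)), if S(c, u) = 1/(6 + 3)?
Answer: 33946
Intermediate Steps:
S(c, u) = ⅑ (S(c, u) = 1/9 = ⅑)
K(a, s) = s + a*s*(-8 + s/3) (K(a, s) = ((8*(-1) + s*(⅓))*a)*s + s = ((-8 + s/3)*a)*s + s = (a*(-8 + s/3))*s + s = a*s*(-8 + s/3) + s = s + a*s*(-8 + s/3))
E(G, I) = 46*G/9 (E(G, I) = (⅑ + 5)*G = 46*G/9)
34682 + E(-144, K(-11, 6)) = 34682 + (46/9)*(-144) = 34682 - 736 = 33946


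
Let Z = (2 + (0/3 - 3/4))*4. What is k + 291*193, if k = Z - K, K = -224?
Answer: 56392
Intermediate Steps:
Z = 5 (Z = (2 + (0*(⅓) - 3*¼))*4 = (2 + (0 - ¾))*4 = (2 - ¾)*4 = (5/4)*4 = 5)
k = 229 (k = 5 - 1*(-224) = 5 + 224 = 229)
k + 291*193 = 229 + 291*193 = 229 + 56163 = 56392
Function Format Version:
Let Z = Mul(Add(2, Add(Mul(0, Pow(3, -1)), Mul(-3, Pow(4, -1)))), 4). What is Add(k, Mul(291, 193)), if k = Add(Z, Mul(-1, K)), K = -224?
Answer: 56392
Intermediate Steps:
Z = 5 (Z = Mul(Add(2, Add(Mul(0, Rational(1, 3)), Mul(-3, Rational(1, 4)))), 4) = Mul(Add(2, Add(0, Rational(-3, 4))), 4) = Mul(Add(2, Rational(-3, 4)), 4) = Mul(Rational(5, 4), 4) = 5)
k = 229 (k = Add(5, Mul(-1, -224)) = Add(5, 224) = 229)
Add(k, Mul(291, 193)) = Add(229, Mul(291, 193)) = Add(229, 56163) = 56392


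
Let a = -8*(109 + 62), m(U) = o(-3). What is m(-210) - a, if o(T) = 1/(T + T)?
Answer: 8207/6 ≈ 1367.8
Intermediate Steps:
o(T) = 1/(2*T)
m(U) = -⅙ (m(U) = (½)/(-3) = (½)*(-⅓) = -⅙)
a = -1368 (a = -8*171 = -1368)
m(-210) - a = -⅙ - 1*(-1368) = -⅙ + 1368 = 8207/6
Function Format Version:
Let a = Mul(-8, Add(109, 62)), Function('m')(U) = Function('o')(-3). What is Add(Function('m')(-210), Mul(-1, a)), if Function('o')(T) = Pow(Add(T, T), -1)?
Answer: Rational(8207, 6) ≈ 1367.8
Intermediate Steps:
Function('o')(T) = Mul(Rational(1, 2), Pow(T, -1)) (Function('o')(T) = Pow(Mul(2, T), -1) = Mul(Rational(1, 2), Pow(T, -1)))
Function('m')(U) = Rational(-1, 6) (Function('m')(U) = Mul(Rational(1, 2), Pow(-3, -1)) = Mul(Rational(1, 2), Rational(-1, 3)) = Rational(-1, 6))
a = -1368 (a = Mul(-8, 171) = -1368)
Add(Function('m')(-210), Mul(-1, a)) = Add(Rational(-1, 6), Mul(-1, -1368)) = Add(Rational(-1, 6), 1368) = Rational(8207, 6)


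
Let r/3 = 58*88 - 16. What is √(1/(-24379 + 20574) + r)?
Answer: √220992569795/3805 ≈ 123.55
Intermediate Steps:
r = 15264 (r = 3*(58*88 - 16) = 3*(5104 - 16) = 3*5088 = 15264)
√(1/(-24379 + 20574) + r) = √(1/(-24379 + 20574) + 15264) = √(1/(-3805) + 15264) = √(-1/3805 + 15264) = √(58079519/3805) = √220992569795/3805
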